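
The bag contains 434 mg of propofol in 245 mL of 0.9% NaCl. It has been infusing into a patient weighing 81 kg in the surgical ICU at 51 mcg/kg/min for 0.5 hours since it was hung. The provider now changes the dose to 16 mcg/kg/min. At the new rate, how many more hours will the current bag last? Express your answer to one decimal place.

4.0 hours

Initial rate:
Dose = 51 mcg/kg/min × 81 kg = 4131 mcg/min
4131 mcg/min × 60 min/hr = 247860 mcg/hr
Concentration = 434 mg ÷ 245 mL = 1.771429 mg/mL = 1771.429 mcg/mL
Rate = 247860 mcg/hr ÷ 1771.429 mcg/mL = 139.921 mL/hr
Volume infused so far = 139.921 mL/hr × 0.5 hr = 69.96048 mL
Volume remaining = 245 − 69.96048 = 175.0395 mL
New rate:
Dose = 16 mcg/kg/min × 81 kg = 1296 mcg/min
1296 mcg/min × 60 min/hr = 77760 mcg/hr
Rate = 77760 mcg/hr ÷ 1771.429 mcg/mL = 43.89677 mL/hr
Time remaining = 175.0395 mL ÷ 43.89677 mL/hr = 3.987526 hr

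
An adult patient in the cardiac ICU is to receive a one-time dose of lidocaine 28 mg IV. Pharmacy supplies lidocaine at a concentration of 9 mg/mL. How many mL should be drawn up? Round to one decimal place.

Volume = 28 mg ÷ 9 mg/mL = 3.111111 mL

3.1 mL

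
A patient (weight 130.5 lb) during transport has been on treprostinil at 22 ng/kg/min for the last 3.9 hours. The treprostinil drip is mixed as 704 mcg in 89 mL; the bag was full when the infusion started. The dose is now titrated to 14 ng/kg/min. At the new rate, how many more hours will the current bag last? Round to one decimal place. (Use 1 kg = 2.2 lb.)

8.0 hours

Initial rate:
Weight = 130.5 lb ÷ 2.2 lb/kg = 59.31818 kg
Dose = 22 ng/kg/min × 59.31818 kg = 1305 ng/min
1305 ng/min × 60 min/hr = 78300 ng/hr
Concentration = 704 mcg ÷ 89 mL = 7.910112 mcg/mL = 7910.112 ng/mL
Rate = 78300 ng/hr ÷ 7910.112 ng/mL = 9.898722 mL/hr
Volume infused so far = 9.898722 mL/hr × 3.9 hr = 38.60501 mL
Volume remaining = 89 − 38.60501 = 50.39499 mL
New rate:
Dose = 14 ng/kg/min × 59.31818 kg = 830.4545 ng/min
830.4545 ng/min × 60 min/hr = 49827.27 ng/hr
Rate = 49827.27 ng/hr ÷ 7910.112 ng/mL = 6.299186 mL/hr
Time remaining = 50.39499 mL ÷ 6.299186 mL/hr = 8.000237 hr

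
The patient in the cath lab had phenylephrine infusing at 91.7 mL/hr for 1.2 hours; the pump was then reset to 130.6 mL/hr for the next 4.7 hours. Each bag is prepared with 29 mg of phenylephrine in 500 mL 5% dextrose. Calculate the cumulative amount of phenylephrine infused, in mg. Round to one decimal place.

42.0 mg

Concentration = 29 mg ÷ 500 mL = 0.058 mg/mL
Stage 1: 91.7 mL/hr × 1.2 hr = 110.04 mL → 110.04 mL × 0.058 mg/mL = 6.38232 mg
Stage 2: 130.6 mL/hr × 4.7 hr = 613.82 mL → 613.82 mL × 0.058 mg/mL = 35.60156 mg
Total = 6.38232 + 35.60156 = 41.98388 mg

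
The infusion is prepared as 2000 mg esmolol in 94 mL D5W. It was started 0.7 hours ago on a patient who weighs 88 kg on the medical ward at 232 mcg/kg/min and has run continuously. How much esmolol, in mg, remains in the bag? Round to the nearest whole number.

1143 mg

Dose = 232 mcg/kg/min × 88 kg = 20416 mcg/min
20416 mcg/min × 60 min/hr = 1224960 mcg/hr
Concentration = 2000 mg ÷ 94 mL = 21.2766 mg/mL = 21276.6 mcg/mL
Rate = 1224960 mcg/hr ÷ 21276.6 mcg/mL = 57.57312 mL/hr
Volume infused = 57.57312 mL/hr × 0.7 hr = 40.30118 mL
Volume remaining = 94 − 40.30118 = 53.69882 mL
Drug remaining = 53.69882 mL × 21276.6 mcg/mL = 1142528 mcg = 1142.528 mg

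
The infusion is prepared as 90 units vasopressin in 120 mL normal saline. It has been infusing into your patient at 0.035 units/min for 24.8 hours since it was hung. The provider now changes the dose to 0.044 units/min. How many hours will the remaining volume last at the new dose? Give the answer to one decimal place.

Initial rate:
0.035 units/min × 60 min/hr = 2.1 units/hr
Concentration = 90 units ÷ 120 mL = 0.75 units/mL
Rate = 2.1 units/hr ÷ 0.75 units/mL = 2.8 mL/hr
Volume infused so far = 2.8 mL/hr × 24.8 hr = 69.44 mL
Volume remaining = 120 − 69.44 = 50.56 mL
New rate:
0.044 units/min × 60 min/hr = 2.64 units/hr
Rate = 2.64 units/hr ÷ 0.75 units/mL = 3.52 mL/hr
Time remaining = 50.56 mL ÷ 3.52 mL/hr = 14.36364 hr

14.4 hours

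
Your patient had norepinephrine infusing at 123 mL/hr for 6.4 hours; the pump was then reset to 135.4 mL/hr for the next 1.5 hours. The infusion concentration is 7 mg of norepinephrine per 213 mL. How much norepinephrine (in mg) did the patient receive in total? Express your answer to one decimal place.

32.5 mg

Concentration = 7 mg ÷ 213 mL = 0.03286385 mg/mL
Stage 1: 123 mL/hr × 6.4 hr = 787.2 mL → 787.2 mL × 0.03286385 mg/mL = 25.87042 mg
Stage 2: 135.4 mL/hr × 1.5 hr = 203.1 mL → 203.1 mL × 0.03286385 mg/mL = 6.674648 mg
Total = 25.87042 + 6.674648 = 32.54507 mg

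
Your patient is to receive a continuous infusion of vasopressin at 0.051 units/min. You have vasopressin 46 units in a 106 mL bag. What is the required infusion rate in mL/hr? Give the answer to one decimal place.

0.051 units/min × 60 min/hr = 3.06 units/hr
Concentration = 46 units ÷ 106 mL = 0.4339623 units/mL
Rate = 3.06 units/hr ÷ 0.4339623 units/mL = 7.051304 mL/hr

7.1 mL/hr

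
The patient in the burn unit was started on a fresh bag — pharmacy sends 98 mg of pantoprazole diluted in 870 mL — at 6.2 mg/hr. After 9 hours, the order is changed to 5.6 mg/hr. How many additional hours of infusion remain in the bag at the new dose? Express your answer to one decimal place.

Initial rate:
Concentration = 98 mg ÷ 870 mL = 0.1126437 mg/mL
Rate = 6.2 mg/hr ÷ 0.1126437 mg/mL = 55.04082 mL/hr
Volume infused so far = 55.04082 mL/hr × 9 hr = 495.3673 mL
Volume remaining = 870 − 495.3673 = 374.6327 mL
New rate:
Rate = 5.6 mg/hr ÷ 0.1126437 mg/mL = 49.71429 mL/hr
Time remaining = 374.6327 mL ÷ 49.71429 mL/hr = 7.535714 hr

7.5 hours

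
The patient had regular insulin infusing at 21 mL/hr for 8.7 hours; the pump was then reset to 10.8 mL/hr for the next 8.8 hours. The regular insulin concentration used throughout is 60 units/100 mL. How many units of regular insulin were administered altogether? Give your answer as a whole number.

167 units

Concentration = 60 units ÷ 100 mL = 0.6 units/mL
Stage 1: 21 mL/hr × 8.7 hr = 182.7 mL → 182.7 mL × 0.6 units/mL = 109.62 units
Stage 2: 10.8 mL/hr × 8.8 hr = 95.04 mL → 95.04 mL × 0.6 units/mL = 57.024 units
Total = 109.62 + 57.024 = 166.644 units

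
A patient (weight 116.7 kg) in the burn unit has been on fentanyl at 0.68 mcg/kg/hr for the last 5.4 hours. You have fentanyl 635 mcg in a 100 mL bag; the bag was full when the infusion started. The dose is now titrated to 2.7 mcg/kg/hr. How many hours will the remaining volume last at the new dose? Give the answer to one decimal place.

Initial rate:
Dose = 0.68 mcg/kg/hr × 116.7 kg = 79.356 mcg/hr
Concentration = 635 mcg ÷ 100 mL = 6.35 mcg/mL
Rate = 79.356 mcg/hr ÷ 6.35 mcg/mL = 12.49701 mL/hr
Volume infused so far = 12.49701 mL/hr × 5.4 hr = 67.48384 mL
Volume remaining = 100 − 67.48384 = 32.51616 mL
New rate:
Dose = 2.7 mcg/kg/hr × 116.7 kg = 315.09 mcg/hr
Rate = 315.09 mcg/hr ÷ 6.35 mcg/mL = 49.62047 mL/hr
Time remaining = 32.51616 mL ÷ 49.62047 mL/hr = 0.6552972 hr

0.7 hours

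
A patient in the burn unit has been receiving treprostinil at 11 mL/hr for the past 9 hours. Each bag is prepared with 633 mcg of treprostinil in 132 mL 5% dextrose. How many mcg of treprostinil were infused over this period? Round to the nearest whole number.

475 mcg

Concentration = 633 mcg ÷ 132 mL = 4.795455 mcg/mL = 4795.455 ng/mL
Drug rate = 11 mL/hr × 4795.455 ng/mL = 52750 ng/hr
Total = 52750 ng/hr × 9 hr = 474750 ng = 474.75 mcg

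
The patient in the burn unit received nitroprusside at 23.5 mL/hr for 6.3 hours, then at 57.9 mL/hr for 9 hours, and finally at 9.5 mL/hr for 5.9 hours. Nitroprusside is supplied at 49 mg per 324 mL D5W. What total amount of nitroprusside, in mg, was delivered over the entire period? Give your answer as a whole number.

110 mg

Concentration = 49 mg ÷ 324 mL = 0.1512346 mg/mL
Stage 1: 23.5 mL/hr × 6.3 hr = 148.05 mL → 148.05 mL × 0.1512346 mg/mL = 22.39028 mg
Stage 2: 57.9 mL/hr × 9 hr = 521.1 mL → 521.1 mL × 0.1512346 mg/mL = 78.80833 mg
Stage 3: 9.5 mL/hr × 5.9 hr = 56.05 mL → 56.05 mL × 0.1512346 mg/mL = 8.476698 mg
Total = 22.39028 + 78.80833 + 8.476698 = 109.6753 mg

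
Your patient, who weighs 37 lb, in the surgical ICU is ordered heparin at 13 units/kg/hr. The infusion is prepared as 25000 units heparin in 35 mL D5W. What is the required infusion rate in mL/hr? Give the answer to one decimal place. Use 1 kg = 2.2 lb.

Weight = 37 lb ÷ 2.2 lb/kg = 16.81818 kg
Dose = 13 units/kg/hr × 16.81818 kg = 218.6364 units/hr
Concentration = 25000 units ÷ 35 mL = 714.2857 units/mL
Rate = 218.6364 units/hr ÷ 714.2857 units/mL = 0.3060909 mL/hr

0.3 mL/hr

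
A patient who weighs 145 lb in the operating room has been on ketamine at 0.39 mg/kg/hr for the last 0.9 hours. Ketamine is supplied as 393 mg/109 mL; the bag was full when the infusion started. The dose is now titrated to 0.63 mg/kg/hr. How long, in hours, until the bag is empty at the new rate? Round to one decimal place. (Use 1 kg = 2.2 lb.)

8.9 hours

Initial rate:
Weight = 145 lb ÷ 2.2 lb/kg = 65.90909 kg
Dose = 0.39 mg/kg/hr × 65.90909 kg = 25.70455 mg/hr
Concentration = 393 mg ÷ 109 mL = 3.605505 mg/mL
Rate = 25.70455 mg/hr ÷ 3.605505 mg/mL = 7.129251 mL/hr
Volume infused so far = 7.129251 mL/hr × 0.9 hr = 6.416325 mL
Volume remaining = 109 − 6.416325 = 102.5837 mL
New rate:
Dose = 0.63 mg/kg/hr × 65.90909 kg = 41.52273 mg/hr
Rate = 41.52273 mg/hr ÷ 3.605505 mg/mL = 11.51648 mL/hr
Time remaining = 102.5837 mL ÷ 11.51648 mL/hr = 8.907553 hr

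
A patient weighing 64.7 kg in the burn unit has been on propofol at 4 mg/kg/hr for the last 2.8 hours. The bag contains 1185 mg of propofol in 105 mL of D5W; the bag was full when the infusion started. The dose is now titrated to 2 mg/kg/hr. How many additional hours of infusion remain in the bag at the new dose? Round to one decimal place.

Initial rate:
Dose = 4 mg/kg/hr × 64.7 kg = 258.8 mg/hr
Concentration = 1185 mg ÷ 105 mL = 11.28571 mg/mL
Rate = 258.8 mg/hr ÷ 11.28571 mg/mL = 22.93165 mL/hr
Volume infused so far = 22.93165 mL/hr × 2.8 hr = 64.20861 mL
Volume remaining = 105 − 64.20861 = 40.79139 mL
New rate:
Dose = 2 mg/kg/hr × 64.7 kg = 129.4 mg/hr
Rate = 129.4 mg/hr ÷ 11.28571 mg/mL = 11.46582 mL/hr
Time remaining = 40.79139 mL ÷ 11.46582 mL/hr = 3.557651 hr

3.6 hours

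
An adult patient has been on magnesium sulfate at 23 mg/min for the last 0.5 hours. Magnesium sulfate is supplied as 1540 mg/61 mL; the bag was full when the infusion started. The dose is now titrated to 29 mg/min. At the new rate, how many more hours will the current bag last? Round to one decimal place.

0.5 hours

Initial rate:
23 mg/min × 60 min/hr = 1380 mg/hr
Concentration = 1540 mg ÷ 61 mL = 25.2459 mg/mL
Rate = 1380 mg/hr ÷ 25.2459 mg/mL = 54.66234 mL/hr
Volume infused so far = 54.66234 mL/hr × 0.5 hr = 27.33117 mL
Volume remaining = 61 − 27.33117 = 33.66883 mL
New rate:
29 mg/min × 60 min/hr = 1740 mg/hr
Rate = 1740 mg/hr ÷ 25.2459 mg/mL = 68.92208 mL/hr
Time remaining = 33.66883 mL ÷ 68.92208 mL/hr = 0.4885057 hr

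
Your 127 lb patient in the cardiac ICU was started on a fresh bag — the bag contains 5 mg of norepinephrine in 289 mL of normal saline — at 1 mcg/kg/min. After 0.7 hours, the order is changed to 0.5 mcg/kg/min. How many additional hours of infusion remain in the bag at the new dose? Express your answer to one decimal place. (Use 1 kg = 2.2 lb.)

Initial rate:
Weight = 127 lb ÷ 2.2 lb/kg = 57.72727 kg
Dose = 1 mcg/kg/min × 57.72727 kg = 57.72727 mcg/min
57.72727 mcg/min × 60 min/hr = 3463.636 mcg/hr
Concentration = 5 mg ÷ 289 mL = 0.01730104 mg/mL = 17.30104 mcg/mL
Rate = 3463.636 mcg/hr ÷ 17.30104 mcg/mL = 200.1982 mL/hr
Volume infused so far = 200.1982 mL/hr × 0.7 hr = 140.1387 mL
Volume remaining = 289 − 140.1387 = 148.8613 mL
New rate:
Dose = 0.5 mcg/kg/min × 57.72727 kg = 28.86364 mcg/min
28.86364 mcg/min × 60 min/hr = 1731.818 mcg/hr
Rate = 1731.818 mcg/hr ÷ 17.30104 mcg/mL = 100.0991 mL/hr
Time remaining = 148.8613 mL ÷ 100.0991 mL/hr = 1.487139 hr

1.5 hours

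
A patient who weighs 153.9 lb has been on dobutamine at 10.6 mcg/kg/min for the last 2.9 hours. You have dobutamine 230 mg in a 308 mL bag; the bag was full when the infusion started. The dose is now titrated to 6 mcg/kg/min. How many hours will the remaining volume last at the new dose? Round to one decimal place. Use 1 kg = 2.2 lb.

4.0 hours

Initial rate:
Weight = 153.9 lb ÷ 2.2 lb/kg = 69.95455 kg
Dose = 10.6 mcg/kg/min × 69.95455 kg = 741.5182 mcg/min
741.5182 mcg/min × 60 min/hr = 44491.09 mcg/hr
Concentration = 230 mg ÷ 308 mL = 0.7467532 mg/mL = 746.7532 mcg/mL
Rate = 44491.09 mcg/hr ÷ 746.7532 mcg/mL = 59.57937 mL/hr
Volume infused so far = 59.57937 mL/hr × 2.9 hr = 172.7802 mL
Volume remaining = 308 − 172.7802 = 135.2198 mL
New rate:
Dose = 6 mcg/kg/min × 69.95455 kg = 419.7273 mcg/min
419.7273 mcg/min × 60 min/hr = 25183.64 mcg/hr
Rate = 25183.64 mcg/hr ÷ 746.7532 mcg/mL = 33.72417 mL/hr
Time remaining = 135.2198 mL ÷ 33.72417 mL/hr = 4.009581 hr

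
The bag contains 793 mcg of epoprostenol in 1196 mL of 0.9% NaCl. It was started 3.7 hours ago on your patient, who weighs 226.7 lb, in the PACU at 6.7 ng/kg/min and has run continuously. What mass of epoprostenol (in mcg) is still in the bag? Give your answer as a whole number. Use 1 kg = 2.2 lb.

640 mcg

Weight = 226.7 lb ÷ 2.2 lb/kg = 103.0455 kg
Dose = 6.7 ng/kg/min × 103.0455 kg = 690.4045 ng/min
690.4045 ng/min × 60 min/hr = 41424.27 ng/hr
Concentration = 793 mcg ÷ 1196 mL = 0.6630435 mcg/mL = 663.0435 ng/mL
Rate = 41424.27 ng/hr ÷ 663.0435 ng/mL = 62.47595 mL/hr
Volume infused = 62.47595 mL/hr × 3.7 hr = 231.161 mL
Volume remaining = 1196 − 231.161 = 964.839 mL
Drug remaining = 964.839 mL × 663.0435 ng/mL = 639730.2 ng = 639.7302 mcg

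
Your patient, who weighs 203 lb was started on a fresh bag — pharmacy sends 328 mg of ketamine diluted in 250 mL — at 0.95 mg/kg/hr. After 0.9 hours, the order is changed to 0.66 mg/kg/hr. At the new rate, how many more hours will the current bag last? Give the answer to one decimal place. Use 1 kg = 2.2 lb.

Initial rate:
Weight = 203 lb ÷ 2.2 lb/kg = 92.27273 kg
Dose = 0.95 mg/kg/hr × 92.27273 kg = 87.65909 mg/hr
Concentration = 328 mg ÷ 250 mL = 1.312 mg/mL
Rate = 87.65909 mg/hr ÷ 1.312 mg/mL = 66.81333 mL/hr
Volume infused so far = 66.81333 mL/hr × 0.9 hr = 60.132 mL
Volume remaining = 250 − 60.132 = 189.868 mL
New rate:
Dose = 0.66 mg/kg/hr × 92.27273 kg = 60.9 mg/hr
Rate = 60.9 mg/hr ÷ 1.312 mg/mL = 46.41768 mL/hr
Time remaining = 189.868 mL ÷ 46.41768 mL/hr = 4.090424 hr

4.1 hours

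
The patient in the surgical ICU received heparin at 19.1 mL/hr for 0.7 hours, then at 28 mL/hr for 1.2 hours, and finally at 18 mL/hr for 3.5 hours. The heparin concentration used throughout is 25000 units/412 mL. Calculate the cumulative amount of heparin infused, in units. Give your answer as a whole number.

6673 units

Concentration = 25000 units ÷ 412 mL = 60.67961 units/mL
Stage 1: 19.1 mL/hr × 0.7 hr = 13.37 mL → 13.37 mL × 60.67961 units/mL = 811.2864 units
Stage 2: 28 mL/hr × 1.2 hr = 33.6 mL → 33.6 mL × 60.67961 units/mL = 2038.835 units
Stage 3: 18 mL/hr × 3.5 hr = 63 mL → 63 mL × 60.67961 units/mL = 3822.816 units
Total = 811.2864 + 2038.835 + 3822.816 = 6672.937 units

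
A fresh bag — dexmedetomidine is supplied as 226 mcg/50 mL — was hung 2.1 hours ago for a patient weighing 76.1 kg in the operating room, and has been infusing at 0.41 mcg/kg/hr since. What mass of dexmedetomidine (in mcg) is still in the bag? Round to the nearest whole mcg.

160 mcg

Dose = 0.41 mcg/kg/hr × 76.1 kg = 31.201 mcg/hr
Concentration = 226 mcg ÷ 50 mL = 4.52 mcg/mL
Rate = 31.201 mcg/hr ÷ 4.52 mcg/mL = 6.902876 mL/hr
Volume infused = 6.902876 mL/hr × 2.1 hr = 14.49604 mL
Volume remaining = 50 − 14.49604 = 35.50396 mL
Drug remaining = 35.50396 mL × 4.52 mcg/mL = 160.4779 mcg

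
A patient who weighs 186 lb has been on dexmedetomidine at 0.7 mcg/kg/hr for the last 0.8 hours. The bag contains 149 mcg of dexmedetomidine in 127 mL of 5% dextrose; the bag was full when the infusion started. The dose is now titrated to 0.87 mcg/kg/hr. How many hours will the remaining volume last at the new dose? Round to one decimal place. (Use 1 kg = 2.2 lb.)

1.4 hours

Initial rate:
Weight = 186 lb ÷ 2.2 lb/kg = 84.54545 kg
Dose = 0.7 mcg/kg/hr × 84.54545 kg = 59.18182 mcg/hr
Concentration = 149 mcg ÷ 127 mL = 1.173228 mcg/mL
Rate = 59.18182 mcg/hr ÷ 1.173228 mcg/mL = 50.44356 mL/hr
Volume infused so far = 50.44356 mL/hr × 0.8 hr = 40.35485 mL
Volume remaining = 127 − 40.35485 = 86.64515 mL
New rate:
Dose = 0.87 mcg/kg/hr × 84.54545 kg = 73.55455 mcg/hr
Rate = 73.55455 mcg/hr ÷ 1.173228 mcg/mL = 62.69414 mL/hr
Time remaining = 86.64515 mL ÷ 62.69414 mL/hr = 1.382029 hr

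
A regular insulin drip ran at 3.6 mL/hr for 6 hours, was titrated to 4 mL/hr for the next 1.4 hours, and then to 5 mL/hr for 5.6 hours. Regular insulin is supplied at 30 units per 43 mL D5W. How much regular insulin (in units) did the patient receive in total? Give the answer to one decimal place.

Concentration = 30 units ÷ 43 mL = 0.6976744 units/mL
Stage 1: 3.6 mL/hr × 6 hr = 21.6 mL → 21.6 mL × 0.6976744 units/mL = 15.06977 units
Stage 2: 4 mL/hr × 1.4 hr = 5.6 mL → 5.6 mL × 0.6976744 units/mL = 3.906977 units
Stage 3: 5 mL/hr × 5.6 hr = 28 mL → 28 mL × 0.6976744 units/mL = 19.53488 units
Total = 15.06977 + 3.906977 + 19.53488 = 38.51163 units

38.5 units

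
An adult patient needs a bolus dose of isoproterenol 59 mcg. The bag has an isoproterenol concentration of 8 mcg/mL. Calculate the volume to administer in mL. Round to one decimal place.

7.4 mL

Volume = 59 mcg ÷ 8 mcg/mL = 7.375 mL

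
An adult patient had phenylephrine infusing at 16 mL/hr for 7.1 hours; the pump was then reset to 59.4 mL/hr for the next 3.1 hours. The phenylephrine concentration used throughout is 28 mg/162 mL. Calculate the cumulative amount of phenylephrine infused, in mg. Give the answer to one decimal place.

Concentration = 28 mg ÷ 162 mL = 0.1728395 mg/mL
Stage 1: 16 mL/hr × 7.1 hr = 113.6 mL → 113.6 mL × 0.1728395 mg/mL = 19.63457 mg
Stage 2: 59.4 mL/hr × 3.1 hr = 184.14 mL → 184.14 mL × 0.1728395 mg/mL = 31.82667 mg
Total = 19.63457 + 31.82667 = 51.46123 mg

51.5 mg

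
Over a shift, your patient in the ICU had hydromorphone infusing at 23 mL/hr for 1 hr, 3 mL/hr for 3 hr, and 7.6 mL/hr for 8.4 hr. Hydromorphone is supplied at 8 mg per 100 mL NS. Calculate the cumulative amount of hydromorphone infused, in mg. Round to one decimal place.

Concentration = 8 mg ÷ 100 mL = 0.08 mg/mL
Stage 1: 23 mL/hr × 1 hr = 23 mL → 23 mL × 0.08 mg/mL = 1.84 mg
Stage 2: 3 mL/hr × 3 hr = 9 mL → 9 mL × 0.08 mg/mL = 0.72 mg
Stage 3: 7.6 mL/hr × 8.4 hr = 63.84 mL → 63.84 mL × 0.08 mg/mL = 5.1072 mg
Total = 1.84 + 0.72 + 5.1072 = 7.6672 mg

7.7 mg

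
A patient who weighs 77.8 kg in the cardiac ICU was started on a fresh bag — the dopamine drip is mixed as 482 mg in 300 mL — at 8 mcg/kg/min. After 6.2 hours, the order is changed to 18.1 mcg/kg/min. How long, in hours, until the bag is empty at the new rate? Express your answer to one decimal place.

Initial rate:
Dose = 8 mcg/kg/min × 77.8 kg = 622.4 mcg/min
622.4 mcg/min × 60 min/hr = 37344 mcg/hr
Concentration = 482 mg ÷ 300 mL = 1.606667 mg/mL = 1606.667 mcg/mL
Rate = 37344 mcg/hr ÷ 1606.667 mcg/mL = 23.24315 mL/hr
Volume infused so far = 23.24315 mL/hr × 6.2 hr = 144.1076 mL
Volume remaining = 300 − 144.1076 = 155.8924 mL
New rate:
Dose = 18.1 mcg/kg/min × 77.8 kg = 1408.18 mcg/min
1408.18 mcg/min × 60 min/hr = 84490.8 mcg/hr
Rate = 84490.8 mcg/hr ÷ 1606.667 mcg/mL = 52.58763 mL/hr
Time remaining = 155.8924 mL ÷ 52.58763 mL/hr = 2.964432 hr

3.0 hours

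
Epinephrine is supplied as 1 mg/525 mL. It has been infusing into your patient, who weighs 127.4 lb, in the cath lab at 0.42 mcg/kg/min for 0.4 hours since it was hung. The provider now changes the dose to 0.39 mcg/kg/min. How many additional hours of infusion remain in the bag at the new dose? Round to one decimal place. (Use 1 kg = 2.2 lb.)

Initial rate:
Weight = 127.4 lb ÷ 2.2 lb/kg = 57.90909 kg
Dose = 0.42 mcg/kg/min × 57.90909 kg = 24.32182 mcg/min
24.32182 mcg/min × 60 min/hr = 1459.309 mcg/hr
Concentration = 1 mg ÷ 525 mL = 0.001904762 mg/mL = 1.904762 mcg/mL
Rate = 1459.309 mcg/hr ÷ 1.904762 mcg/mL = 766.1373 mL/hr
Volume infused so far = 766.1373 mL/hr × 0.4 hr = 306.4549 mL
Volume remaining = 525 − 306.4549 = 218.5451 mL
New rate:
Dose = 0.39 mcg/kg/min × 57.90909 kg = 22.58455 mcg/min
22.58455 mcg/min × 60 min/hr = 1355.073 mcg/hr
Rate = 1355.073 mcg/hr ÷ 1.904762 mcg/mL = 711.4132 mL/hr
Time remaining = 218.5451 mL ÷ 711.4132 mL/hr = 0.3071985 hr

0.3 hours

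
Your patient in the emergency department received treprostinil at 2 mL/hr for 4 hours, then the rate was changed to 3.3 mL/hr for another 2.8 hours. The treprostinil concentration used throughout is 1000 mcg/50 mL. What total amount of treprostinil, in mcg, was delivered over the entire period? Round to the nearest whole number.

345 mcg

Concentration = 1000 mcg ÷ 50 mL = 20 mcg/mL
Stage 1: 2 mL/hr × 4 hr = 8 mL → 8 mL × 20 mcg/mL = 160 mcg
Stage 2: 3.3 mL/hr × 2.8 hr = 9.24 mL → 9.24 mL × 20 mcg/mL = 184.8 mcg
Total = 160 + 184.8 = 344.8 mcg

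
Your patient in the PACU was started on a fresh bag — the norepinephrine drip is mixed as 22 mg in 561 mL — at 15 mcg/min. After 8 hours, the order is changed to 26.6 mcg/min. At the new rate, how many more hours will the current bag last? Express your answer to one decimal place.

Initial rate:
15 mcg/min × 60 min/hr = 900 mcg/hr
Concentration = 22 mg ÷ 561 mL = 0.03921569 mg/mL = 39.21569 mcg/mL
Rate = 900 mcg/hr ÷ 39.21569 mcg/mL = 22.95 mL/hr
Volume infused so far = 22.95 mL/hr × 8 hr = 183.6 mL
Volume remaining = 561 − 183.6 = 377.4 mL
New rate:
26.6 mcg/min × 60 min/hr = 1596 mcg/hr
Rate = 1596 mcg/hr ÷ 39.21569 mcg/mL = 40.698 mL/hr
Time remaining = 377.4 mL ÷ 40.698 mL/hr = 9.273183 hr

9.3 hours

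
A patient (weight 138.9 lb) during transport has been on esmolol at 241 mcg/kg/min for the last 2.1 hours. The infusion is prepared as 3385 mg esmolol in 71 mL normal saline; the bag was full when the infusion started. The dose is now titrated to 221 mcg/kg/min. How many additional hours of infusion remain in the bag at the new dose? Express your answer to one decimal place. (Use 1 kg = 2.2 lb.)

Initial rate:
Weight = 138.9 lb ÷ 2.2 lb/kg = 63.13636 kg
Dose = 241 mcg/kg/min × 63.13636 kg = 15215.86 mcg/min
15215.86 mcg/min × 60 min/hr = 912951.8 mcg/hr
Concentration = 3385 mg ÷ 71 mL = 47.67606 mg/mL = 47676.06 mcg/mL
Rate = 912951.8 mcg/hr ÷ 47676.06 mcg/mL = 19.14906 mL/hr
Volume infused so far = 19.14906 mL/hr × 2.1 hr = 40.21303 mL
Volume remaining = 71 − 40.21303 = 30.78697 mL
New rate:
Dose = 221 mcg/kg/min × 63.13636 kg = 13953.14 mcg/min
13953.14 mcg/min × 60 min/hr = 837188.2 mcg/hr
Rate = 837188.2 mcg/hr ÷ 47676.06 mcg/mL = 17.55993 mL/hr
Time remaining = 30.78697 mL ÷ 17.55993 mL/hr = 1.753251 hr

1.8 hours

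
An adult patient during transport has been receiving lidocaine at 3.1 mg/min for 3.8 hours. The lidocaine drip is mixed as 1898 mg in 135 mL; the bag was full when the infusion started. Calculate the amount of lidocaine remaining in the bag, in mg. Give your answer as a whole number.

3.1 mg/min × 60 min/hr = 186 mg/hr
Concentration = 1898 mg ÷ 135 mL = 14.05926 mg/mL
Rate = 186 mg/hr ÷ 14.05926 mg/mL = 13.22972 mL/hr
Volume infused = 13.22972 mL/hr × 3.8 hr = 50.27292 mL
Volume remaining = 135 − 50.27292 = 84.72708 mL
Drug remaining = 84.72708 mL × 14.05926 mg/mL = 1191.2 mg

1191 mg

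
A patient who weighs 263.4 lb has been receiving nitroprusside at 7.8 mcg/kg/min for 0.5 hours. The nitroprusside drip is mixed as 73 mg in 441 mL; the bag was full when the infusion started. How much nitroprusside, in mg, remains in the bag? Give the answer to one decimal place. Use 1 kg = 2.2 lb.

45.0 mg

Weight = 263.4 lb ÷ 2.2 lb/kg = 119.7273 kg
Dose = 7.8 mcg/kg/min × 119.7273 kg = 933.8727 mcg/min
933.8727 mcg/min × 60 min/hr = 56032.36 mcg/hr
Concentration = 73 mg ÷ 441 mL = 0.1655329 mg/mL = 165.5329 mcg/mL
Rate = 56032.36 mcg/hr ÷ 165.5329 mcg/mL = 338.4969 mL/hr
Volume infused = 338.4969 mL/hr × 0.5 hr = 169.2484 mL
Volume remaining = 441 − 169.2484 = 271.7516 mL
Drug remaining = 271.7516 mL × 165.5329 mcg/mL = 44983.82 mcg = 44.98382 mg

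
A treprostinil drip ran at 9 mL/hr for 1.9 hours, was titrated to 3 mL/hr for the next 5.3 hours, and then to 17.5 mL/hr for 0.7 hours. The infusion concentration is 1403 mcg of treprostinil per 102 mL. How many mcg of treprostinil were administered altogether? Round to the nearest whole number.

622 mcg

Concentration = 1403 mcg ÷ 102 mL = 13.7549 mcg/mL
Stage 1: 9 mL/hr × 1.9 hr = 17.1 mL → 17.1 mL × 13.7549 mcg/mL = 235.2088 mcg
Stage 2: 3 mL/hr × 5.3 hr = 15.9 mL → 15.9 mL × 13.7549 mcg/mL = 218.7029 mcg
Stage 3: 17.5 mL/hr × 0.7 hr = 12.25 mL → 12.25 mL × 13.7549 mcg/mL = 168.4975 mcg
Total = 235.2088 + 218.7029 + 168.4975 = 622.4093 mcg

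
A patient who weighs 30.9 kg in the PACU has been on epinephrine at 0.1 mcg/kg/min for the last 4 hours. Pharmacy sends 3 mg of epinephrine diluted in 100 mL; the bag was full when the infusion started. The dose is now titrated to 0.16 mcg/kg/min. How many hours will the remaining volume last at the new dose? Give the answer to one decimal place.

7.6 hours

Initial rate:
Dose = 0.1 mcg/kg/min × 30.9 kg = 3.09 mcg/min
3.09 mcg/min × 60 min/hr = 185.4 mcg/hr
Concentration = 3 mg ÷ 100 mL = 0.03 mg/mL = 30 mcg/mL
Rate = 185.4 mcg/hr ÷ 30 mcg/mL = 6.18 mL/hr
Volume infused so far = 6.18 mL/hr × 4 hr = 24.72 mL
Volume remaining = 100 − 24.72 = 75.28 mL
New rate:
Dose = 0.16 mcg/kg/min × 30.9 kg = 4.944 mcg/min
4.944 mcg/min × 60 min/hr = 296.64 mcg/hr
Rate = 296.64 mcg/hr ÷ 30 mcg/mL = 9.888 mL/hr
Time remaining = 75.28 mL ÷ 9.888 mL/hr = 7.613269 hr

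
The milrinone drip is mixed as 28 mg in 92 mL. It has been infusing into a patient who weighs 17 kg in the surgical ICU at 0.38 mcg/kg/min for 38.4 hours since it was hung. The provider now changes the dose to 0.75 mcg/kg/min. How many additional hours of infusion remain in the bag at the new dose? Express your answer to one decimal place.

17.1 hours

Initial rate:
Dose = 0.38 mcg/kg/min × 17 kg = 6.46 mcg/min
6.46 mcg/min × 60 min/hr = 387.6 mcg/hr
Concentration = 28 mg ÷ 92 mL = 0.3043478 mg/mL = 304.3478 mcg/mL
Rate = 387.6 mcg/hr ÷ 304.3478 mcg/mL = 1.273543 mL/hr
Volume infused so far = 1.273543 mL/hr × 38.4 hr = 48.90405 mL
Volume remaining = 92 − 48.90405 = 43.09595 mL
New rate:
Dose = 0.75 mcg/kg/min × 17 kg = 12.75 mcg/min
12.75 mcg/min × 60 min/hr = 765 mcg/hr
Rate = 765 mcg/hr ÷ 304.3478 mcg/mL = 2.513571 mL/hr
Time remaining = 43.09595 mL ÷ 2.513571 mL/hr = 17.14531 hr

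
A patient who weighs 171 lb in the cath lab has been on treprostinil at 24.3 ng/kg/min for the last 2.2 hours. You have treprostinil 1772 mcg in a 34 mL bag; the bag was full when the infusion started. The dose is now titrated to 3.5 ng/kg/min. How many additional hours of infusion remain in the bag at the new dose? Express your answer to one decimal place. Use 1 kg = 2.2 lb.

93.3 hours

Initial rate:
Weight = 171 lb ÷ 2.2 lb/kg = 77.72727 kg
Dose = 24.3 ng/kg/min × 77.72727 kg = 1888.773 ng/min
1888.773 ng/min × 60 min/hr = 113326.4 ng/hr
Concentration = 1772 mcg ÷ 34 mL = 52.11765 mcg/mL = 52117.65 ng/mL
Rate = 113326.4 ng/hr ÷ 52117.65 ng/mL = 2.174434 mL/hr
Volume infused so far = 2.174434 mL/hr × 2.2 hr = 4.783754 mL
Volume remaining = 34 − 4.783754 = 29.21625 mL
New rate:
Dose = 3.5 ng/kg/min × 77.72727 kg = 272.0455 ng/min
272.0455 ng/min × 60 min/hr = 16322.73 ng/hr
Rate = 16322.73 ng/hr ÷ 52117.65 ng/mL = 0.31319 mL/hr
Time remaining = 29.21625 mL ÷ 0.31319 mL/hr = 93.286 hr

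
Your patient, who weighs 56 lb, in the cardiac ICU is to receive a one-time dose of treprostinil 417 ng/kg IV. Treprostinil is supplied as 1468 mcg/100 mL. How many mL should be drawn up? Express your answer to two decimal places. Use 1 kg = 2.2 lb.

0.72 mL

Weight = 56 lb ÷ 2.2 lb/kg = 25.45455 kg
Dose = 417 ng/kg × 25.45455 kg = 10614.55 ng
Concentration = 1468 mcg ÷ 100 mL = 14.68 mcg/mL = 14680 ng/mL
Volume = 10614.55 ng ÷ 14680 ng/mL = 0.7230617 mL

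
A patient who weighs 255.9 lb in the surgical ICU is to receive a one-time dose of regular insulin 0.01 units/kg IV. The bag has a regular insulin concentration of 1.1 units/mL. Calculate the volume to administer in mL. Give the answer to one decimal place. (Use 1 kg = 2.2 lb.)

1.1 mL

Weight = 255.9 lb ÷ 2.2 lb/kg = 116.3182 kg
Dose = 0.01 units/kg × 116.3182 kg = 1.163182 units
Volume = 1.163182 units ÷ 1.1 units/mL = 1.057438 mL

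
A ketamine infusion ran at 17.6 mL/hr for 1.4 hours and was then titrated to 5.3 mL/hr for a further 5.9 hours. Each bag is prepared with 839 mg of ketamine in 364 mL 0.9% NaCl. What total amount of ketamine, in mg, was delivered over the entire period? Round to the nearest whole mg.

Concentration = 839 mg ÷ 364 mL = 2.304945 mg/mL
Stage 1: 17.6 mL/hr × 1.4 hr = 24.64 mL → 24.64 mL × 2.304945 mg/mL = 56.79385 mg
Stage 2: 5.3 mL/hr × 5.9 hr = 31.27 mL → 31.27 mL × 2.304945 mg/mL = 72.07563 mg
Total = 56.79385 + 72.07563 = 128.8695 mg

129 mg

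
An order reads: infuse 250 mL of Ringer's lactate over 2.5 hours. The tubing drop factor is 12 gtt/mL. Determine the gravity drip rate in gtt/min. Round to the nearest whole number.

20 gtt/min

250 mL ÷ (2.5 hr × 60 = 150 min) = 1.666667 mL/min
1.666667 mL/min × 12 gtt/mL = 20 gtt/min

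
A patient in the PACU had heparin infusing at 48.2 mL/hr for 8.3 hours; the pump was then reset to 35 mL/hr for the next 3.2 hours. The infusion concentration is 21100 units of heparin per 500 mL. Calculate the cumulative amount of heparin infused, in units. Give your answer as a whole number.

Concentration = 21100 units ÷ 500 mL = 42.2 units/mL
Stage 1: 48.2 mL/hr × 8.3 hr = 400.06 mL → 400.06 mL × 42.2 units/mL = 16882.53 units
Stage 2: 35 mL/hr × 3.2 hr = 112 mL → 112 mL × 42.2 units/mL = 4726.4 units
Total = 16882.53 + 4726.4 = 21608.93 units

21609 units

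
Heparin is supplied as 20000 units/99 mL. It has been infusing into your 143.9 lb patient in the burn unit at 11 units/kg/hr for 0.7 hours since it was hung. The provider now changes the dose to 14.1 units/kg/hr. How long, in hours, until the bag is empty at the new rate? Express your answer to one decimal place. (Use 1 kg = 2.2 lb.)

Initial rate:
Weight = 143.9 lb ÷ 2.2 lb/kg = 65.40909 kg
Dose = 11 units/kg/hr × 65.40909 kg = 719.5 units/hr
Concentration = 20000 units ÷ 99 mL = 202.0202 units/mL
Rate = 719.5 units/hr ÷ 202.0202 units/mL = 3.561525 mL/hr
Volume infused so far = 3.561525 mL/hr × 0.7 hr = 2.493067 mL
Volume remaining = 99 − 2.493067 = 96.50693 mL
New rate:
Dose = 14.1 units/kg/hr × 65.40909 kg = 922.2682 units/hr
Rate = 922.2682 units/hr ÷ 202.0202 units/mL = 4.565227 mL/hr
Time remaining = 96.50693 mL ÷ 4.565227 mL/hr = 21.13957 hr

21.1 hours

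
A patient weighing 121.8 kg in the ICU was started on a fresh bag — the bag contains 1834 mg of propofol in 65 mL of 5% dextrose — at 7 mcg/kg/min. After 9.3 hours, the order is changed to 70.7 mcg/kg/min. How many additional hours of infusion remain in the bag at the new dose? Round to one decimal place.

2.6 hours

Initial rate:
Dose = 7 mcg/kg/min × 121.8 kg = 852.6 mcg/min
852.6 mcg/min × 60 min/hr = 51156 mcg/hr
Concentration = 1834 mg ÷ 65 mL = 28.21538 mg/mL = 28215.38 mcg/mL
Rate = 51156 mcg/hr ÷ 28215.38 mcg/mL = 1.813053 mL/hr
Volume infused so far = 1.813053 mL/hr × 9.3 hr = 16.8614 mL
Volume remaining = 65 − 16.8614 = 48.1386 mL
New rate:
Dose = 70.7 mcg/kg/min × 121.8 kg = 8611.26 mcg/min
8611.26 mcg/min × 60 min/hr = 516675.6 mcg/hr
Rate = 516675.6 mcg/hr ÷ 28215.38 mcg/mL = 18.31184 mL/hr
Time remaining = 48.1386 mL ÷ 18.31184 mL/hr = 2.628824 hr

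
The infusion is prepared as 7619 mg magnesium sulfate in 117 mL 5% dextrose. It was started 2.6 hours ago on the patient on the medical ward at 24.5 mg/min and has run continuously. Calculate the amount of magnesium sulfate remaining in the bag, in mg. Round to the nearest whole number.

24.5 mg/min × 60 min/hr = 1470 mg/hr
Concentration = 7619 mg ÷ 117 mL = 65.11966 mg/mL
Rate = 1470 mg/hr ÷ 65.11966 mg/mL = 22.57383 mL/hr
Volume infused = 22.57383 mL/hr × 2.6 hr = 58.69195 mL
Volume remaining = 117 − 58.69195 = 58.30805 mL
Drug remaining = 58.30805 mL × 65.11966 mg/mL = 3797 mg

3797 mg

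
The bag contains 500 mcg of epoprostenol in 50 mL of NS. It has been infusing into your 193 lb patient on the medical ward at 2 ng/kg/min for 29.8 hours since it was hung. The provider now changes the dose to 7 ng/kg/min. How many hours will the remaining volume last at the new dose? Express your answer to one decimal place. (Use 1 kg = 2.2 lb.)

Initial rate:
Weight = 193 lb ÷ 2.2 lb/kg = 87.72727 kg
Dose = 2 ng/kg/min × 87.72727 kg = 175.4545 ng/min
175.4545 ng/min × 60 min/hr = 10527.27 ng/hr
Concentration = 500 mcg ÷ 50 mL = 10 mcg/mL = 10000 ng/mL
Rate = 10527.27 ng/hr ÷ 10000 ng/mL = 1.052727 mL/hr
Volume infused so far = 1.052727 mL/hr × 29.8 hr = 31.37127 mL
Volume remaining = 50 − 31.37127 = 18.62873 mL
New rate:
Dose = 7 ng/kg/min × 87.72727 kg = 614.0909 ng/min
614.0909 ng/min × 60 min/hr = 36845.45 ng/hr
Rate = 36845.45 ng/hr ÷ 10000 ng/mL = 3.684545 mL/hr
Time remaining = 18.62873 mL ÷ 3.684545 mL/hr = 5.055909 hr

5.1 hours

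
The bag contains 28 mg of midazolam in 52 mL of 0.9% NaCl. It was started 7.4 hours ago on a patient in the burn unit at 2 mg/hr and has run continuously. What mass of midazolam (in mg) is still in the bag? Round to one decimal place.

Concentration = 28 mg ÷ 52 mL = 0.5384615 mg/mL
Rate = 2 mg/hr ÷ 0.5384615 mg/mL = 3.714286 mL/hr
Volume infused = 3.714286 mL/hr × 7.4 hr = 27.48571 mL
Volume remaining = 52 − 27.48571 = 24.51429 mL
Drug remaining = 24.51429 mL × 0.5384615 mg/mL = 13.2 mg

13.2 mg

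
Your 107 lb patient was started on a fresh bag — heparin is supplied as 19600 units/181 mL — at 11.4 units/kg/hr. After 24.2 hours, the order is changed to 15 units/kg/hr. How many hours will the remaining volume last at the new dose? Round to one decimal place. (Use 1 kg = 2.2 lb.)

8.5 hours

Initial rate:
Weight = 107 lb ÷ 2.2 lb/kg = 48.63636 kg
Dose = 11.4 units/kg/hr × 48.63636 kg = 554.4545 units/hr
Concentration = 19600 units ÷ 181 mL = 108.2873 units/mL
Rate = 554.4545 units/hr ÷ 108.2873 units/mL = 5.120218 mL/hr
Volume infused so far = 5.120218 mL/hr × 24.2 hr = 123.9093 mL
Volume remaining = 181 − 123.9093 = 57.09072 mL
New rate:
Dose = 15 units/kg/hr × 48.63636 kg = 729.5455 units/hr
Rate = 729.5455 units/hr ÷ 108.2873 units/mL = 6.737129 mL/hr
Time remaining = 57.09072 mL ÷ 6.737129 mL/hr = 8.474044 hr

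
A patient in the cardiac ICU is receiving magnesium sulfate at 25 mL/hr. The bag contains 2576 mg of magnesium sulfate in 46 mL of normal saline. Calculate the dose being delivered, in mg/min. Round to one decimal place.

23.3 mg/min

Concentration = 2576 mg ÷ 46 mL = 56 mg/mL
Drug rate = 25 mL/hr × 56 mg/mL = 1400 mg/hr
1400 mg/hr ÷ 60 min/hr = 23.33333 mg/min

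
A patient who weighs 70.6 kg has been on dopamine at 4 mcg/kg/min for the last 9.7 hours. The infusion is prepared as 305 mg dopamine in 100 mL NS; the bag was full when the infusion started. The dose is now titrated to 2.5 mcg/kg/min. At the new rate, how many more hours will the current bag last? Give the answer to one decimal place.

Initial rate:
Dose = 4 mcg/kg/min × 70.6 kg = 282.4 mcg/min
282.4 mcg/min × 60 min/hr = 16944 mcg/hr
Concentration = 305 mg ÷ 100 mL = 3.05 mg/mL = 3050 mcg/mL
Rate = 16944 mcg/hr ÷ 3050 mcg/mL = 5.55541 mL/hr
Volume infused so far = 5.55541 mL/hr × 9.7 hr = 53.88748 mL
Volume remaining = 100 − 53.88748 = 46.11252 mL
New rate:
Dose = 2.5 mcg/kg/min × 70.6 kg = 176.5 mcg/min
176.5 mcg/min × 60 min/hr = 10590 mcg/hr
Rate = 10590 mcg/hr ÷ 3050 mcg/mL = 3.472131 mL/hr
Time remaining = 46.11252 mL ÷ 3.472131 mL/hr = 13.28076 hr

13.3 hours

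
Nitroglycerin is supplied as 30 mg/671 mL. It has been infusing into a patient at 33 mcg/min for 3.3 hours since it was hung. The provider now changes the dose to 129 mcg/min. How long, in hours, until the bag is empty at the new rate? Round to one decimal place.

3.0 hours

Initial rate:
33 mcg/min × 60 min/hr = 1980 mcg/hr
Concentration = 30 mg ÷ 671 mL = 0.04470939 mg/mL = 44.70939 mcg/mL
Rate = 1980 mcg/hr ÷ 44.70939 mcg/mL = 44.286 mL/hr
Volume infused so far = 44.286 mL/hr × 3.3 hr = 146.1438 mL
Volume remaining = 671 − 146.1438 = 524.8562 mL
New rate:
129 mcg/min × 60 min/hr = 7740 mcg/hr
Rate = 7740 mcg/hr ÷ 44.70939 mcg/mL = 173.118 mL/hr
Time remaining = 524.8562 mL ÷ 173.118 mL/hr = 3.031783 hr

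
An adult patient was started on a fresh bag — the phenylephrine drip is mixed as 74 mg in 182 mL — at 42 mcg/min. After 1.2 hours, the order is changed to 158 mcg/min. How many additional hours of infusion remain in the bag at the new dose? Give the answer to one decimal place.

Initial rate:
42 mcg/min × 60 min/hr = 2520 mcg/hr
Concentration = 74 mg ÷ 182 mL = 0.4065934 mg/mL = 406.5934 mcg/mL
Rate = 2520 mcg/hr ÷ 406.5934 mcg/mL = 6.197838 mL/hr
Volume infused so far = 6.197838 mL/hr × 1.2 hr = 7.437405 mL
Volume remaining = 182 − 7.437405 = 174.5626 mL
New rate:
158 mcg/min × 60 min/hr = 9480 mcg/hr
Rate = 9480 mcg/hr ÷ 406.5934 mcg/mL = 23.31568 mL/hr
Time remaining = 174.5626 mL ÷ 23.31568 mL/hr = 7.48692 hr

7.5 hours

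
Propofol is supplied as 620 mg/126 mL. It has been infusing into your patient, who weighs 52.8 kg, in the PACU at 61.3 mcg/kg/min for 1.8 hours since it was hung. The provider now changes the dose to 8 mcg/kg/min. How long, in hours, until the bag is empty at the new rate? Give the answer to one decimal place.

10.7 hours

Initial rate:
Dose = 61.3 mcg/kg/min × 52.8 kg = 3236.64 mcg/min
3236.64 mcg/min × 60 min/hr = 194198.4 mcg/hr
Concentration = 620 mg ÷ 126 mL = 4.920635 mg/mL = 4920.635 mcg/mL
Rate = 194198.4 mcg/hr ÷ 4920.635 mcg/mL = 39.46613 mL/hr
Volume infused so far = 39.46613 mL/hr × 1.8 hr = 71.03903 mL
Volume remaining = 126 − 71.03903 = 54.96097 mL
New rate:
Dose = 8 mcg/kg/min × 52.8 kg = 422.4 mcg/min
422.4 mcg/min × 60 min/hr = 25344 mcg/hr
Rate = 25344 mcg/hr ÷ 4920.635 mcg/mL = 5.150555 mL/hr
Time remaining = 54.96097 mL ÷ 5.150555 mL/hr = 10.67088 hr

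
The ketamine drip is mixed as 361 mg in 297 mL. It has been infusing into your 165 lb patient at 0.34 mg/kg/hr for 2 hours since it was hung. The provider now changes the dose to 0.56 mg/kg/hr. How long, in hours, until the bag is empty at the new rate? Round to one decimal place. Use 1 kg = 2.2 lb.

Initial rate:
Weight = 165 lb ÷ 2.2 lb/kg = 75 kg
Dose = 0.34 mg/kg/hr × 75 kg = 25.5 mg/hr
Concentration = 361 mg ÷ 297 mL = 1.215488 mg/mL
Rate = 25.5 mg/hr ÷ 1.215488 mg/mL = 20.97922 mL/hr
Volume infused so far = 20.97922 mL/hr × 2 hr = 41.95845 mL
Volume remaining = 297 − 41.95845 = 255.0416 mL
New rate:
Dose = 0.56 mg/kg/hr × 75 kg = 42 mg/hr
Rate = 42 mg/hr ÷ 1.215488 mg/mL = 34.55402 mL/hr
Time remaining = 255.0416 mL ÷ 34.55402 mL/hr = 7.380952 hr

7.4 hours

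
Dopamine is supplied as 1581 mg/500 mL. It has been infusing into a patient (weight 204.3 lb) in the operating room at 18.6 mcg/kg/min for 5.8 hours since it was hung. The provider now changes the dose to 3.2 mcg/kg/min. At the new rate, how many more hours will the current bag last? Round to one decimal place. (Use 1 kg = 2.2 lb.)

55.0 hours

Initial rate:
Weight = 204.3 lb ÷ 2.2 lb/kg = 92.86364 kg
Dose = 18.6 mcg/kg/min × 92.86364 kg = 1727.264 mcg/min
1727.264 mcg/min × 60 min/hr = 103635.8 mcg/hr
Concentration = 1581 mg ÷ 500 mL = 3.162 mg/mL = 3162 mcg/mL
Rate = 103635.8 mcg/hr ÷ 3162 mcg/mL = 32.7754 mL/hr
Volume infused so far = 32.7754 mL/hr × 5.8 hr = 190.0973 mL
Volume remaining = 500 − 190.0973 = 309.9027 mL
New rate:
Dose = 3.2 mcg/kg/min × 92.86364 kg = 297.1636 mcg/min
297.1636 mcg/min × 60 min/hr = 17829.82 mcg/hr
Rate = 17829.82 mcg/hr ÷ 3162 mcg/mL = 5.638779 mL/hr
Time remaining = 309.9027 mL ÷ 5.638779 mL/hr = 54.95918 hr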